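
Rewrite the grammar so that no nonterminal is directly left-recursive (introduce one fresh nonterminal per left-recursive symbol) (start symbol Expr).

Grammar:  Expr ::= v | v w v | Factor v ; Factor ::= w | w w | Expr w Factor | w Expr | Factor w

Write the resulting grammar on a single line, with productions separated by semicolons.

Factor is directly left-recursive.
For Factor: α = {w}, β = {w, w w, Expr w Factor, w Expr}. Rewrite as Factor → β Factor1 and Factor1 → α Factor1 | ε.

Expr ::= v | v w v | Factor v; Factor ::= w Factor1 | w w Factor1 | Expr w Factor Factor1 | w Expr Factor1; Factor1 ::= w Factor1 | epsilon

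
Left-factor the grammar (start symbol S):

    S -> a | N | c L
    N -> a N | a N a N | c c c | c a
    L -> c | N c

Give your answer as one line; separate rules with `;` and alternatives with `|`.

N has alternatives sharing prefix 'a N': factor to N → a N N' with N' → ε | a N.
N has alternatives sharing prefix 'c': factor to N → c N'' with N'' → c c | a.

S -> a | N | c L; N -> a N N' | c N''; L -> c | N c; N' -> ε | a N; N'' -> c c | a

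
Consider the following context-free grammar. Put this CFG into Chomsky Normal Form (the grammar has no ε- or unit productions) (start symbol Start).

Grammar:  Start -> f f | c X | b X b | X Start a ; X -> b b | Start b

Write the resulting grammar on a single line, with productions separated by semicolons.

Introduce a nonterminal for each terminal appearing in a rule of length ≥ 2: X1 → f, X2 → c, X3 → b, X4 → a.
Binarize each right-hand side of length ≥ 3 by chaining fresh nonterminals (Y1, Y2, …): affected rules were Start → X3 X X3; Start → X Start X4.

Start -> X1 X1 | X2 X | X3 Y1 | X Y2; X -> X3 X3 | Start X3; X1 -> f; X2 -> c; X3 -> b; X4 -> a; Y1 -> X X3; Y2 -> Start X4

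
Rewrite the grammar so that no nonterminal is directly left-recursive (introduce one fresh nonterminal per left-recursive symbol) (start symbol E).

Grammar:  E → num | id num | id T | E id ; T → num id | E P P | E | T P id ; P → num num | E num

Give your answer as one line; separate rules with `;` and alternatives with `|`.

E → num E' | id num E' | id T E'; T → num id T' | E P P T' | E T'; P → num num | E num; E' → id E' | ε; T' → P id T' | ε

Left recursion appears on E, T.
For E: α = {id}, β = {num, id num, id T}. Rewrite as E → β E' and E' → α E' | ε.
For T: α = {P id}, β = {num id, E P P, E}. Rewrite as T → β T' and T' → α T' | ε.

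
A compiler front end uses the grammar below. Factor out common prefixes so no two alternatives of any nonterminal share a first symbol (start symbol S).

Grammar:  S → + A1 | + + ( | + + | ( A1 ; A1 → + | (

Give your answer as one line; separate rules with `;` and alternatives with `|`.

S → ( A1 | + S'; A1 → + | (; S' → A1 | + S''; S'' → ( | ε

S has alternatives sharing prefix '+': factor to S → + S' with S' → A1 | + ( | +.
S' has alternatives sharing prefix '+': factor to S' → + S'' with S'' → ( | ε.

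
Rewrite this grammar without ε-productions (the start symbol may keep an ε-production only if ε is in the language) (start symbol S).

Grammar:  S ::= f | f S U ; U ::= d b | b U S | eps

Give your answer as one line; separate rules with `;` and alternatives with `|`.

S ::= f | f S U | f S; U ::= d b | b U S | b S

Nullable set = {U}.
ε ∉ L(G), so no ε-production is kept.
Expand every rule over subsets of its nullable positions: S → f S U gives f S U | f S. U → b U S gives b U S | b S.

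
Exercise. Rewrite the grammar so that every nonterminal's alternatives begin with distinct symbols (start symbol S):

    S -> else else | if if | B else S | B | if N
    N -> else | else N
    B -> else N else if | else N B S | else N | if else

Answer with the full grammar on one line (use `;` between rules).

S has alternatives sharing prefix 'if': factor to S → if S' with S' → if | N.
S has alternatives sharing prefix 'B': factor to S → B S'' with S'' → else S | ε.
N has alternatives sharing prefix 'else': factor to N → else N' with N' → ε | N.
B has alternatives sharing prefix 'else N': factor to B → else N B' with B' → else if | B S | ε.

S -> else else | if S' | B S''; N -> else N'; B -> if else | else N B'; S' -> if | N; S'' -> else S | ε; N' -> ε | N; B' -> else if | B S | ε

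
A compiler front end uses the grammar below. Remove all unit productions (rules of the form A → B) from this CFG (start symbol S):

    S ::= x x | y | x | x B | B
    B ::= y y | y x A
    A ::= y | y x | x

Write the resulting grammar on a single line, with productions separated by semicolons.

Unit pairs: S ⇒* {B}.
For each unit pair (A, B), copy every non-unit production of B to A, then drop all unit productions.

S ::= y y | y x A | x x | y | x | x B; B ::= y y | y x A; A ::= y | y x | x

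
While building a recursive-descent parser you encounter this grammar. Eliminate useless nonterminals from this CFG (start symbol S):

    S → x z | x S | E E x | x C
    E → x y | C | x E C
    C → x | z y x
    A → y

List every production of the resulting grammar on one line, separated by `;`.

Generating nonterminals: {A, C, E, S}.
Reachable from S after that: {C, E, S}.
Removed useless symbols: {A} and every production mentioning them.

S → x z | x S | E E x | x C; E → x y | C | x E C; C → x | z y x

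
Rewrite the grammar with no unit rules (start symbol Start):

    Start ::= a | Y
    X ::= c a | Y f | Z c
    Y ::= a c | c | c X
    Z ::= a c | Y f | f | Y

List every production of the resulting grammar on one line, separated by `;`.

Unit pairs: Start ⇒* {Y}; Z ⇒* {Y}.
For every A with A ⇒* B via unit rules, add B's non-unit alternatives to A; then delete every rule of the form X → Y.

Start ::= a | a c | c | c X; X ::= c a | Y f | Z c; Y ::= a c | c | c X; Z ::= a c | Y f | f | c | c X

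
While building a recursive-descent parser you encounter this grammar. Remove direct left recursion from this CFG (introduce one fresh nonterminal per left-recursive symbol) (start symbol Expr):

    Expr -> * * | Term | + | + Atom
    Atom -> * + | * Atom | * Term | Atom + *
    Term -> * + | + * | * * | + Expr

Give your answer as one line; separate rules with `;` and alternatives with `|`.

Left recursion appears on Atom.
For Atom: α = {+ *}, β = {* +, * Atom, * Term}. Rewrite as Atom → β Atom1 and Atom1 → α Atom1 | ε.

Expr -> * * | Term | + | + Atom; Atom -> * + Atom1 | * Atom Atom1 | * Term Atom1; Term -> * + | + * | * * | + Expr; Atom1 -> + * Atom1 | ε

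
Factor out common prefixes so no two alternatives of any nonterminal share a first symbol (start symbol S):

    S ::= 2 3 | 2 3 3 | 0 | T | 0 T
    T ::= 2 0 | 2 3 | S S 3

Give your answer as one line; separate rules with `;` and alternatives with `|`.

S ::= T | 2 3 S' | 0 S''; T ::= S S 3 | 2 T'; S' ::= ε | 3; S'' ::= ε | T; T' ::= 0 | 3

S has alternatives sharing prefix '2 3': factor to S → 2 3 S' with S' → ε | 3.
S has alternatives sharing prefix '0': factor to S → 0 S'' with S'' → ε | T.
T has alternatives sharing prefix '2': factor to T → 2 T' with T' → 0 | 3.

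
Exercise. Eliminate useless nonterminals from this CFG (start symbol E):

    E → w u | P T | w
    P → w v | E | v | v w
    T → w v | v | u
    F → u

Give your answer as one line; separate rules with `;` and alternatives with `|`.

E → w u | P T | w; P → w v | E | v | v w; T → w v | v | u

Generating nonterminals: {E, F, P, T}.
Reachable from E after that: {E, P, T}.
Removed useless symbols: {F} and every production mentioning them.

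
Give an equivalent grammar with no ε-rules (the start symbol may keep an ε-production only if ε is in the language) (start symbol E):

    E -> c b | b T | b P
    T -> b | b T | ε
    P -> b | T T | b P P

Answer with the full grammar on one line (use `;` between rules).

The nullable symbols are {P, T}.
ε ∉ L(G), so no ε-production is kept.
Expand every rule over subsets of its nullable positions: E → b T gives b T | b. P → T T gives T T | T. P → b P P gives b P P | b P.

E -> c b | b T | b | b P; T -> b | b T; P -> b | T T | T | b P P | b P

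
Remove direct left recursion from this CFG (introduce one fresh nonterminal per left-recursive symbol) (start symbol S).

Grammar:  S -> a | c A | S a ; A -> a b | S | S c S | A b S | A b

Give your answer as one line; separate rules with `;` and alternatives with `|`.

S, A are directly left-recursive.
For S: α = {a}, β = {a, c A}. Rewrite as S → β S' and S' → α S' | ε.
For A: α = {b S, b}, β = {a b, S, S c S}. Rewrite as A → β A' and A' → α A' | ε.

S -> a S' | c A S'; A -> a b A' | S A' | S c S A'; S' -> a S' | ε; A' -> b S A' | b A' | ε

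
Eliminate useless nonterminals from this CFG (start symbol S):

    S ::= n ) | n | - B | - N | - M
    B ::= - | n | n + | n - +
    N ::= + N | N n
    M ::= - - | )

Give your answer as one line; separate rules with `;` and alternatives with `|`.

S ::= n ) | n | - B | - M; B ::= - | n | n + | n - +; M ::= - - | )

Generating nonterminals: {B, M, S}.
Reachable from S after that: {B, M, S}.
Removed useless symbols: {N} and every production mentioning them.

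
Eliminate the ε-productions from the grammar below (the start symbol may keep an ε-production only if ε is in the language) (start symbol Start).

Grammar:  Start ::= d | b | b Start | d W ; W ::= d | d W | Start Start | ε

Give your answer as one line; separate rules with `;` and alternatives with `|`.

Nullable nonterminals: {W}.
ε ∉ L(G), so no ε-production is kept.

Start ::= d | b | b Start | d W; W ::= d | d W | Start Start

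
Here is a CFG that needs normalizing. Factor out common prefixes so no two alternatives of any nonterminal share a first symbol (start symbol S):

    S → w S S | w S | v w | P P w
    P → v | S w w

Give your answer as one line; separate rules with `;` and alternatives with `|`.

S has alternatives sharing prefix 'w S': factor to S → w S S' with S' → S | ε.

S → v w | P P w | w S S'; P → v | S w w; S' → S | epsilon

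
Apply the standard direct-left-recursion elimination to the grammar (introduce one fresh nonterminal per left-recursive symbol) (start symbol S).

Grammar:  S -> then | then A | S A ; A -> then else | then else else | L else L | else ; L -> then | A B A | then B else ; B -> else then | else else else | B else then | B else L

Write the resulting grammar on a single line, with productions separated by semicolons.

Directly left-recursive nonterminals: S, B.
For S: α = {A}, β = {then, then A}. Rewrite as S → β S' and S' → α S' | ε.
For B: α = {else then, else L}, β = {else then, else else else}. Rewrite as B → β B' and B' → α B' | ε.

S -> then S' | then A S'; A -> then else | then else else | L else L | else; L -> then | A B A | then B else; B -> else then B' | else else else B'; S' -> A S' | ε; B' -> else then B' | else L B' | ε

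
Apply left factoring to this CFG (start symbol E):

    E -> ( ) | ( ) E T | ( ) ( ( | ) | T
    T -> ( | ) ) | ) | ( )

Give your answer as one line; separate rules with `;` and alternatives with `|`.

E has alternatives sharing prefix '( )': factor to E → ( ) E' with E' → ε | E T | ( (.
T has alternatives sharing prefix '(': factor to T → ( T' with T' → ε | ).
T has alternatives sharing prefix ')': factor to T → ) T'' with T'' → ) | ε.

E -> ) | T | ( ) E'; T -> ( T' | ) T''; E' -> ε | E T | ( (; T' -> ε | ); T'' -> ) | ε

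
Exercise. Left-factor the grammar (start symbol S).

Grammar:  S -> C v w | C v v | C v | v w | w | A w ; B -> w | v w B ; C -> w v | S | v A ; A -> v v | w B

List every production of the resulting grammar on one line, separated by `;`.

S has alternatives sharing prefix 'C v': factor to S → C v S' with S' → w | v | ε.

S -> v w | w | A w | C v S'; B -> w | v w B; C -> w v | S | v A; A -> v v | w B; S' -> w | v | eps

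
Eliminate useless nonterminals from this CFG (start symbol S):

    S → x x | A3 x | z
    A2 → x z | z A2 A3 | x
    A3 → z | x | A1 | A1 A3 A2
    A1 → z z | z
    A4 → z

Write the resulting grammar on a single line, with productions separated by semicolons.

Generating nonterminals: {A1, A2, A3, A4, S}.
Reachable from S after that: {A1, A2, A3, S}.
Removed useless symbols: {A4} and every production mentioning them.

S → x x | A3 x | z; A2 → x z | z A2 A3 | x; A3 → z | x | A1 | A1 A3 A2; A1 → z z | z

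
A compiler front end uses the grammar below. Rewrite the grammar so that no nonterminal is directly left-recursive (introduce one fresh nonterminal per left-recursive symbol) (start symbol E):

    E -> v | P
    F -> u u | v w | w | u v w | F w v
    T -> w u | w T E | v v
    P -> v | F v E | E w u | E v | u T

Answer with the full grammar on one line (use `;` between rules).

Left recursion appears on F.
For F: α = {w v}, β = {u u, v w, w, u v w}. Rewrite as F → β F' and F' → α F' | ε.

E -> v | P; F -> u u F' | v w F' | w F' | u v w F'; T -> w u | w T E | v v; P -> v | F v E | E w u | E v | u T; F' -> w v F' | ε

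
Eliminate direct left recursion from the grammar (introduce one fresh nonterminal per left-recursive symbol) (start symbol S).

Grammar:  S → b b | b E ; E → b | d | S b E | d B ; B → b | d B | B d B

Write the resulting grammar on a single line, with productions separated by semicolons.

Directly left-recursive nonterminal: B.
For B: α = {d B}, β = {b, d B}. Rewrite as B → β B' and B' → α B' | ε.

S → b b | b E; E → b | d | S b E | d B; B → b B' | d B B'; B' → d B B' | ε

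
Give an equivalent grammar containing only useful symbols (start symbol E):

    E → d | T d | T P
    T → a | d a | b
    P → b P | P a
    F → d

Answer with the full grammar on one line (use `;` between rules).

Generating nonterminals: {E, F, T}.
Reachable from E after that: {E, T}.
Removed useless symbols: {F, P} and every production mentioning them.

E → d | T d; T → a | d a | b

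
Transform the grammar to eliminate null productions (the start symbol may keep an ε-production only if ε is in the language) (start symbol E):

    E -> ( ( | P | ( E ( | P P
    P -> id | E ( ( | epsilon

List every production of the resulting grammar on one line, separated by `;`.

The nullable symbols are {E, P}.
ε ∈ L(G) since E is nullable, so keep E → ε.
Add the nullable-subset variants: P → E ( ( gives E ( ( | ( (.

E -> ( ( | P | ( E ( | P P | epsilon; P -> id | E ( ( | ( (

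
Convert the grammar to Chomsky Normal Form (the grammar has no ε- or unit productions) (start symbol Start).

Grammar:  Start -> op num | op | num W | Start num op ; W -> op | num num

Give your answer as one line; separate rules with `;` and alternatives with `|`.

Introduce a nonterminal for each terminal appearing in a rule of length ≥ 2: X1 → op, X2 → num.
Binarize each right-hand side of length ≥ 3 by chaining fresh nonterminals (Y1, Y2, …): affected rules were Start → Start X2 X1.

Start -> X1 X2 | op | X2 W | Start Y1; W -> op | X2 X2; X1 -> op; X2 -> num; Y1 -> X2 X1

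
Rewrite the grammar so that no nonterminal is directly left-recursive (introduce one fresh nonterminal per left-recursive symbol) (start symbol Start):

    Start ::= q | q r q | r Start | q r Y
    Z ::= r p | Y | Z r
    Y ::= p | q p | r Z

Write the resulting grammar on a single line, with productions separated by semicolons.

Start ::= q | q r q | r Start | q r Y; Z ::= r p Z1 | Y Z1; Y ::= p | q p | r Z; Z1 ::= r Z1 | epsilon

Z is directly left-recursive.
For Z: α = {r}, β = {r p, Y}. Rewrite as Z → β Z1 and Z1 → α Z1 | ε.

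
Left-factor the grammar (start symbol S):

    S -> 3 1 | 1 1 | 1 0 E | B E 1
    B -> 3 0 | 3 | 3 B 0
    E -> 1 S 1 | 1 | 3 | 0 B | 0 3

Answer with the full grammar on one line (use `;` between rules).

S has alternatives sharing prefix '1': factor to S → 1 S' with S' → 1 | 0 E.
B has alternatives sharing prefix '3': factor to B → 3 B' with B' → 0 | ε | B 0.
E has alternatives sharing prefix '1': factor to E → 1 E' with E' → S 1 | ε.
E has alternatives sharing prefix '0': factor to E → 0 E'' with E'' → B | 3.

S -> 3 1 | B E 1 | 1 S'; B -> 3 B'; E -> 3 | 1 E' | 0 E''; S' -> 1 | 0 E; B' -> 0 | epsilon | B 0; E' -> S 1 | epsilon; E'' -> B | 3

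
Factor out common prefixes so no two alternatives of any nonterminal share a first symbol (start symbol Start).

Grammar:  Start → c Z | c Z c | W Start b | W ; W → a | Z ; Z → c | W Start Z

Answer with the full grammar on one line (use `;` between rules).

Start → c Z Start1 | W Start2; W → a | Z; Z → c | W Start Z; Start1 → ε | c; Start2 → Start b | ε

Start has alternatives sharing prefix 'c Z': factor to Start → c Z Start1 with Start1 → ε | c.
Start has alternatives sharing prefix 'W': factor to Start → W Start2 with Start2 → Start b | ε.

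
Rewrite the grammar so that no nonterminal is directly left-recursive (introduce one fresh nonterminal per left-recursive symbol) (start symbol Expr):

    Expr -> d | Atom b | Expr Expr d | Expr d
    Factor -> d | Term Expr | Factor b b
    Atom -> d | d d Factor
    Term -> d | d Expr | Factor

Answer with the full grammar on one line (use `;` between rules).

Expr -> d Expr1 | Atom b Expr1; Factor -> d Factor1 | Term Expr Factor1; Atom -> d | d d Factor; Term -> d | d Expr | Factor; Expr1 -> Expr d Expr1 | d Expr1 | ε; Factor1 -> b b Factor1 | ε

Expr, Factor are directly left-recursive.
For Expr: α = {Expr d, d}, β = {d, Atom b}. Rewrite as Expr → β Expr1 and Expr1 → α Expr1 | ε.
For Factor: α = {b b}, β = {d, Term Expr}. Rewrite as Factor → β Factor1 and Factor1 → α Factor1 | ε.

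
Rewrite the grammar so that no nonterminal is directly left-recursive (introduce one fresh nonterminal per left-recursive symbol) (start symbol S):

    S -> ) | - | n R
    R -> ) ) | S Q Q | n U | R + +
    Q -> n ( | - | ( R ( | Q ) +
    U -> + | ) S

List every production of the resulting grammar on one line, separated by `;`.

Directly left-recursive nonterminals: R, Q.
For R: α = {+ +}, β = {) ), S Q Q, n U}. Rewrite as R → β R' and R' → α R' | ε.
For Q: α = {) +}, β = {n (, -, ( R (}. Rewrite as Q → β Q' and Q' → α Q' | ε.

S -> ) | - | n R; R -> ) ) R' | S Q Q R' | n U R'; Q -> n ( Q' | - Q' | ( R ( Q'; U -> + | ) S; R' -> + + R' | ε; Q' -> ) + Q' | ε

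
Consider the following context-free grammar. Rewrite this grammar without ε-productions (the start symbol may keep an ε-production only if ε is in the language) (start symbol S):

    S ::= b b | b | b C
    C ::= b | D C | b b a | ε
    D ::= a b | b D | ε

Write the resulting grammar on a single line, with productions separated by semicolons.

S ::= b b | b | b C; C ::= b | D C | D | b b a; D ::= a b | b D | b

Nullable nonterminals: {C, D}.
ε ∉ L(G), so no ε-production is kept.
Add the nullable-subset variants: C → D C gives D C | D. D → b D gives b D | b.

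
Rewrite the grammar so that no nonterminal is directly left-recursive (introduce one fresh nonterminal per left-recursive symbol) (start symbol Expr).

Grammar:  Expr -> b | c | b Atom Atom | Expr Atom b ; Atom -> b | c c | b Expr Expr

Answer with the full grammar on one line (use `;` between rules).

Expr -> b Expr1 | c Expr1 | b Atom Atom Expr1; Atom -> b | c c | b Expr Expr; Expr1 -> Atom b Expr1 | ε

Left recursion appears on Expr.
For Expr: α = {Atom b}, β = {b, c, b Atom Atom}. Rewrite as Expr → β Expr1 and Expr1 → α Expr1 | ε.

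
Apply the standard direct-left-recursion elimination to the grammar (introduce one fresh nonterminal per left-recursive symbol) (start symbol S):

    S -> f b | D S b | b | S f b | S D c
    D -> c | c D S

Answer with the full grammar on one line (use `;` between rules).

Left recursion appears on S.
For S: α = {f b, D c}, β = {f b, D S b, b}. Rewrite as S → β S' and S' → α S' | ε.

S -> f b S' | D S b S' | b S'; D -> c | c D S; S' -> f b S' | D c S' | eps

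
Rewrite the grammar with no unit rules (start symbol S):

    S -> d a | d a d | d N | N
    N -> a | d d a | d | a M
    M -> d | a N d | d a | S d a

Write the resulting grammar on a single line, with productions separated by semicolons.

S -> d a | d a d | d N | a | d d a | d | a M; N -> a | d d a | d | a M; M -> d | a N d | d a | S d a

Unit pairs: S ⇒* {N}.
Replace each nonterminal's rules with the union of the non-unit rules of every nonterminal it unit-derives.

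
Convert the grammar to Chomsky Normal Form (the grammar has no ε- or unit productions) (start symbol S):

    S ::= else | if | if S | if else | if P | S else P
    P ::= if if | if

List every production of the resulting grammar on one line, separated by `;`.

Introduce a nonterminal for each terminal appearing in a rule of length ≥ 2: X1 → if, X2 → else.
Binarize each right-hand side of length ≥ 3 by chaining fresh nonterminals (Y1, Y2, …): affected rules were S → S X2 P.

S ::= else | if | X1 S | X1 X2 | X1 P | S Y1; P ::= X1 X1 | if; X1 ::= if; X2 ::= else; Y1 ::= X2 P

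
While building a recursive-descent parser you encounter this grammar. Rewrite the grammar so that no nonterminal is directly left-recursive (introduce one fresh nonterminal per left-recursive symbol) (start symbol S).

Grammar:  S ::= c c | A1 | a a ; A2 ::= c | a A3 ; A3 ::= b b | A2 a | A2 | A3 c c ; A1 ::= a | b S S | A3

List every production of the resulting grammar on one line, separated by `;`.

Directly left-recursive nonterminal: A3.
For A3: α = {c c}, β = {b b, A2 a, A2}. Rewrite as A3 → β A3' and A3' → α A3' | ε.

S ::= c c | A1 | a a; A2 ::= c | a A3; A3 ::= b b A3' | A2 a A3' | A2 A3'; A1 ::= a | b S S | A3; A3' ::= c c A3' | ε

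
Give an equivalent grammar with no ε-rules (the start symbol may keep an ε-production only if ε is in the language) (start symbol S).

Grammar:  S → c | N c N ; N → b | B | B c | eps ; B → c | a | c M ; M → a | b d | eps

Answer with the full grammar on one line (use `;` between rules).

Nullable nonterminals: {M, N}.
ε ∉ L(G), so no ε-production is kept.
Expand every rule over subsets of its nullable positions: S → N c N gives N c N | N c | c N.

S → c | N c N | N c | c N; N → b | B | B c; B → c | a | c M; M → a | b d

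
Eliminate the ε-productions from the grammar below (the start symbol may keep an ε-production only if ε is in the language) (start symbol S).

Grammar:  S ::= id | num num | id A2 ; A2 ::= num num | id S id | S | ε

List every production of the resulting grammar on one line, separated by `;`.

Nullable set = {A2}.
ε ∉ L(G), so no ε-production is kept.

S ::= id | num num | id A2; A2 ::= num num | id S id | S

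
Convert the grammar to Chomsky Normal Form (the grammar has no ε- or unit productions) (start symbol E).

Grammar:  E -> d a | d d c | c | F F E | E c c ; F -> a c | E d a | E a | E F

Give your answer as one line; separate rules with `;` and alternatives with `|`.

E -> X1 X2 | X1 Y1 | c | F Y2 | E Y3; F -> X2 X3 | E Y4 | E X2 | E F; X1 -> d; X2 -> a; X3 -> c; Y1 -> X1 X3; Y2 -> F E; Y3 -> X3 X3; Y4 -> X1 X2

Introduce a nonterminal for each terminal appearing in a rule of length ≥ 2: X1 → d, X2 → a, X3 → c.
Binarize each right-hand side of length ≥ 3 by chaining fresh nonterminals (Y1, Y2, …): affected rules were E → X1 X1 X3; E → F F E; E → E X3 X3; F → E X1 X2.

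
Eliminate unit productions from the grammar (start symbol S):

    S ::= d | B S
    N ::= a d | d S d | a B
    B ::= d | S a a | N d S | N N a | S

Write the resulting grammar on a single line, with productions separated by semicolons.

Unit pairs: B ⇒* {S}.
For each unit pair (A, B), copy every non-unit production of B to A, then drop all unit productions.

S ::= d | B S; N ::= a d | d S d | a B; B ::= d | S a a | N d S | N N a | B S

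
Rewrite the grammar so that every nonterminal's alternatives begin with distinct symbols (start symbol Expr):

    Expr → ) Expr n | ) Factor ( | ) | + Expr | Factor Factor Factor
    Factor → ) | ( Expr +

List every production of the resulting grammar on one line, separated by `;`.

Expr → + Expr | Factor Factor Factor | ) Expr1; Factor → ) | ( Expr +; Expr1 → Expr n | Factor ( | ε

Expr has alternatives sharing prefix ')': factor to Expr → ) Expr1 with Expr1 → Expr n | Factor ( | ε.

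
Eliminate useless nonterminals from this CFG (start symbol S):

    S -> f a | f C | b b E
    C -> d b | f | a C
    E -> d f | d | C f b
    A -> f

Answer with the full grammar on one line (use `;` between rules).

Generating nonterminals: {A, C, E, S}.
Reachable from S after that: {C, E, S}.
Removed useless symbols: {A} and every production mentioning them.

S -> f a | f C | b b E; C -> d b | f | a C; E -> d f | d | C f b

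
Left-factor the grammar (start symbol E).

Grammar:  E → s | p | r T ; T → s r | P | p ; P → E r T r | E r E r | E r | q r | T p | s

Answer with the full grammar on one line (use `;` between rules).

P has alternatives sharing prefix 'E r': factor to P → E r P' with P' → T r | E r | ε.

E → s | p | r T; T → s r | P | p; P → q r | T p | s | E r P'; P' → T r | E r | ε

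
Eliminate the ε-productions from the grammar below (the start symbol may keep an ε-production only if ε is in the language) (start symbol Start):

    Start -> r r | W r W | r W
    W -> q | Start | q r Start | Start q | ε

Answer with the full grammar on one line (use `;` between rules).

Nullable set = {W}.
ε ∉ L(G), so no ε-production is kept.
Expand every rule over subsets of its nullable positions: Start → W r W gives W r W | W r | r W | r.

Start -> r r | W r W | W r | r W | r; W -> q | Start | q r Start | Start q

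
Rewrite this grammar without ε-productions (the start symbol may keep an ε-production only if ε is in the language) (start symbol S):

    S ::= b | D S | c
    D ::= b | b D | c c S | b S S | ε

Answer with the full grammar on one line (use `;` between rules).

S ::= b | D S | c; D ::= b | b D | c c S | b S S

The nullable symbols are {D}.
ε ∉ L(G), so no ε-production is kept.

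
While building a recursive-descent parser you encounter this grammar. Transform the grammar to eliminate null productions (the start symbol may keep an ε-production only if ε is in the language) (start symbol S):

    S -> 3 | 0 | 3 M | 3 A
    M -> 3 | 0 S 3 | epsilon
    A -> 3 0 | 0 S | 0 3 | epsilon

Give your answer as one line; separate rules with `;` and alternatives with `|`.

S -> 3 | 0 | 3 M | 3 A; M -> 3 | 0 S 3; A -> 3 0 | 0 S | 0 3

The nullable symbols are {A, M}.
ε ∉ L(G), so no ε-production is kept.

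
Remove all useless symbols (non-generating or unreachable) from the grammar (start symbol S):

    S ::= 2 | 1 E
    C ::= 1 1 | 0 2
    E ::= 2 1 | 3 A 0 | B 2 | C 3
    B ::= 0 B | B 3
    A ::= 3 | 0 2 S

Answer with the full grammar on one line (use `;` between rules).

S ::= 2 | 1 E; C ::= 1 1 | 0 2; E ::= 2 1 | 3 A 0 | C 3; A ::= 3 | 0 2 S

Generating nonterminals: {A, C, E, S}.
Reachable from S after that: {A, C, E, S}.
Removed useless symbols: {B} and every production mentioning them.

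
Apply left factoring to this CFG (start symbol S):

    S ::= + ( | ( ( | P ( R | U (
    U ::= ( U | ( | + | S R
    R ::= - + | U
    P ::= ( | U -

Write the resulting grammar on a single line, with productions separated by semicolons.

U has alternatives sharing prefix '(': factor to U → ( U' with U' → U | ε.

S ::= + ( | ( ( | P ( R | U (; U ::= + | S R | ( U'; R ::= - + | U; P ::= ( | U -; U' ::= U | ε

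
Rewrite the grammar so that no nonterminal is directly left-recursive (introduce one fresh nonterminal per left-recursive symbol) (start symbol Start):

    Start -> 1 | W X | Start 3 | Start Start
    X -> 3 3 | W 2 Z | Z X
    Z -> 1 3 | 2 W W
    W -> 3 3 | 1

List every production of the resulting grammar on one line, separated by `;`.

Directly left-recursive nonterminal: Start.
For Start: α = {3, Start}, β = {1, W X}. Rewrite as Start → β Start1 and Start1 → α Start1 | ε.

Start -> 1 Start1 | W X Start1; X -> 3 3 | W 2 Z | Z X; Z -> 1 3 | 2 W W; W -> 3 3 | 1; Start1 -> 3 Start1 | Start Start1 | epsilon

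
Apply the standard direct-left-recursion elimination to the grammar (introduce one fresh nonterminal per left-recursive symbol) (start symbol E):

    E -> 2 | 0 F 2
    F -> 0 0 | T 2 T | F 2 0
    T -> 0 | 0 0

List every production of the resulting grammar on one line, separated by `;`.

E -> 2 | 0 F 2; F -> 0 0 F' | T 2 T F'; T -> 0 | 0 0; F' -> 2 0 F' | eps

Directly left-recursive nonterminal: F.
For F: α = {2 0}, β = {0 0, T 2 T}. Rewrite as F → β F' and F' → α F' | ε.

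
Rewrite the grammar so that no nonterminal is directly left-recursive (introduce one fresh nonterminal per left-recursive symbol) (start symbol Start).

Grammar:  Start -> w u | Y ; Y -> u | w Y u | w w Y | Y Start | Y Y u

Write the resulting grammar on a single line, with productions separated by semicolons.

Start -> w u | Y; Y -> u Y1 | w Y u Y1 | w w Y Y1; Y1 -> Start Y1 | Y u Y1 | ε

Y is directly left-recursive.
For Y: α = {Start, Y u}, β = {u, w Y u, w w Y}. Rewrite as Y → β Y1 and Y1 → α Y1 | ε.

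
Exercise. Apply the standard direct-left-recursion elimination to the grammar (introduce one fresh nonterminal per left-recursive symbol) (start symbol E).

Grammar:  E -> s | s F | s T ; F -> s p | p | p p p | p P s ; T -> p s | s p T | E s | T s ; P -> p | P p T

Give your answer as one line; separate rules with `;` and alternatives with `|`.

Left recursion appears on T, P.
For T: α = {s}, β = {p s, s p T, E s}. Rewrite as T → β T' and T' → α T' | ε.
For P: α = {p T}, β = {p}. Rewrite as P → β P' and P' → α P' | ε.

E -> s | s F | s T; F -> s p | p | p p p | p P s; T -> p s T' | s p T T' | E s T'; P -> p P'; T' -> s T' | epsilon; P' -> p T P' | epsilon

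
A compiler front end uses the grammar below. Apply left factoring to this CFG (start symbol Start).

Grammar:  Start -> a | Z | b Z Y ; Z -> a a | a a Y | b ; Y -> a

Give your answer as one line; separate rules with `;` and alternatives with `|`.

Start -> a | Z | b Z Y; Z -> b | a a Z1; Y -> a; Z1 -> ε | Y

Z has alternatives sharing prefix 'a a': factor to Z → a a Z1 with Z1 → ε | Y.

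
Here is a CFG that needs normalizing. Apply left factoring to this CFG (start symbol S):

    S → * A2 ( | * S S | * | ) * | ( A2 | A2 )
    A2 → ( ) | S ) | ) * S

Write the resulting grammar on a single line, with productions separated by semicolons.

S has alternatives sharing prefix '*': factor to S → * S' with S' → A2 ( | S S | ε.

S → ) * | ( A2 | A2 ) | * S'; A2 → ( ) | S ) | ) * S; S' → A2 ( | S S | ε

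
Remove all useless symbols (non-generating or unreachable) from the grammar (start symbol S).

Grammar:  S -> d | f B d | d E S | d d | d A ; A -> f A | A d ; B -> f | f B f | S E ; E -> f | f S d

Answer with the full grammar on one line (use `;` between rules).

Generating nonterminals: {B, E, S}.
Reachable from S after that: {B, E, S}.
Removed useless symbols: {A} and every production mentioning them.

S -> d | f B d | d E S | d d; B -> f | f B f | S E; E -> f | f S d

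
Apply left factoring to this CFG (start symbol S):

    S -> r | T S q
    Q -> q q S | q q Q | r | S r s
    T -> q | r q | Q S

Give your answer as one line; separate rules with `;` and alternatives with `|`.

Q has alternatives sharing prefix 'q q': factor to Q → q q Q' with Q' → S | Q.

S -> r | T S q; Q -> r | S r s | q q Q'; T -> q | r q | Q S; Q' -> S | Q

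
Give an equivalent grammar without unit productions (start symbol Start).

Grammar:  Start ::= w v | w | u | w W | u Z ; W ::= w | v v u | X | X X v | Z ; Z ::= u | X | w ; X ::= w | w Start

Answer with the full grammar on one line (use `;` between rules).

Unit pairs: W ⇒* {X, Z}; Z ⇒* {X}.
For each unit pair (A, B), copy every non-unit production of B to A, then drop all unit productions.

Start ::= w v | w | u | w W | u Z; W ::= u | w | w Start | v v u | X X v; Z ::= u | w | w Start; X ::= w | w Start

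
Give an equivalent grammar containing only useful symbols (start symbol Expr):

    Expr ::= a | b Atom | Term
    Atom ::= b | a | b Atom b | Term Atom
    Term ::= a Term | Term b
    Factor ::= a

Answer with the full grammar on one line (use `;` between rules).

Expr ::= a | b Atom; Atom ::= b | a | b Atom b

Generating nonterminals: {Atom, Expr, Factor}.
Reachable from Expr after that: {Atom, Expr}.
Removed useless symbols: {Factor, Term} and every production mentioning them.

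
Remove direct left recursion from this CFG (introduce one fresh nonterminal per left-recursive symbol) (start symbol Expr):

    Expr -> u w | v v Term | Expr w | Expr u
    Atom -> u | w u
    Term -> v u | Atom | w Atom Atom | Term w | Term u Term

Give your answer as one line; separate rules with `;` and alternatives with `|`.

Directly left-recursive nonterminals: Expr, Term.
For Expr: α = {w, u}, β = {u w, v v Term}. Rewrite as Expr → β Expr1 and Expr1 → α Expr1 | ε.
For Term: α = {w, u Term}, β = {v u, Atom, w Atom Atom}. Rewrite as Term → β Term1 and Term1 → α Term1 | ε.

Expr -> u w Expr1 | v v Term Expr1; Atom -> u | w u; Term -> v u Term1 | Atom Term1 | w Atom Atom Term1; Expr1 -> w Expr1 | u Expr1 | epsilon; Term1 -> w Term1 | u Term Term1 | epsilon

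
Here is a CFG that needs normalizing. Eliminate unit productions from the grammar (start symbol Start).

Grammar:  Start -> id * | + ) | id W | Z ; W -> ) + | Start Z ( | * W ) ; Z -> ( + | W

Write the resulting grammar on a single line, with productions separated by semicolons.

Start -> ( + | id * | + ) | id W | ) + | Start Z ( | * W ); W -> ) + | Start Z ( | * W ); Z -> ( + | ) + | Start Z ( | * W )

Unit pairs: Start ⇒* {W, Z}; Z ⇒* {W}.
For each unit pair (A, B), copy every non-unit production of B to A, then drop all unit productions.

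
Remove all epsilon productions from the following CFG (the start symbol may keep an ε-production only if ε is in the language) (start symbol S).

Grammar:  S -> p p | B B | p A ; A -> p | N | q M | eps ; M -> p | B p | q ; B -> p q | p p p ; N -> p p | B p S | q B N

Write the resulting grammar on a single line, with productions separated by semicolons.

Nullable nonterminals: {A}.
ε ∉ L(G), so no ε-production is kept.
For each production, add variants omitting each subset of nullable occurrences: S → p A gives p A | p.

S -> p p | B B | p A | p; A -> p | N | q M; M -> p | B p | q; B -> p q | p p p; N -> p p | B p S | q B N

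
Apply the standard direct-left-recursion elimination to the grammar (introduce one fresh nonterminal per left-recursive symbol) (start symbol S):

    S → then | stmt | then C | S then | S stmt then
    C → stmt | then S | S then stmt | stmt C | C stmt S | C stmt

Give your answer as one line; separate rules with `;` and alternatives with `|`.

Left recursion appears on S, C.
For S: α = {then, stmt then}, β = {then, stmt, then C}. Rewrite as S → β S' and S' → α S' | ε.
For C: α = {stmt S, stmt}, β = {stmt, then S, S then stmt, stmt C}. Rewrite as C → β C' and C' → α C' | ε.

S → then S' | stmt S' | then C S'; C → stmt C' | then S C' | S then stmt C' | stmt C C'; S' → then S' | stmt then S' | ε; C' → stmt S C' | stmt C' | ε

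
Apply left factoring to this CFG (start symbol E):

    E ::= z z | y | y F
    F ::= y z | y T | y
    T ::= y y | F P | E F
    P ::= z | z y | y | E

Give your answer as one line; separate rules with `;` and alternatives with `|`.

E has alternatives sharing prefix 'y': factor to E → y E' with E' → ε | F.
F has alternatives sharing prefix 'y': factor to F → y F' with F' → z | T | ε.
P has alternatives sharing prefix 'z': factor to P → z P' with P' → ε | y.

E ::= z z | y E'; F ::= y F'; T ::= y y | F P | E F; P ::= y | E | z P'; E' ::= ε | F; F' ::= z | T | ε; P' ::= ε | y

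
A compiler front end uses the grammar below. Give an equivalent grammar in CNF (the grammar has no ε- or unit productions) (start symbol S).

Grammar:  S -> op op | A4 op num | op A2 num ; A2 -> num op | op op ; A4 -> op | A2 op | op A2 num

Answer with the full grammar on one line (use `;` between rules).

S -> X1 X1 | A4 Y1 | X1 Y2; A2 -> X2 X1 | X1 X1; A4 -> op | A2 X1 | X1 Y3; X1 -> op; X2 -> num; Y1 -> X1 X2; Y2 -> A2 X2; Y3 -> A2 X2

Introduce a nonterminal for each terminal appearing in a rule of length ≥ 2: X1 → op, X2 → num.
Binarize each right-hand side of length ≥ 3 by chaining fresh nonterminals (Y1, Y2, …): affected rules were S → A4 X1 X2; S → X1 A2 X2; A4 → X1 A2 X2.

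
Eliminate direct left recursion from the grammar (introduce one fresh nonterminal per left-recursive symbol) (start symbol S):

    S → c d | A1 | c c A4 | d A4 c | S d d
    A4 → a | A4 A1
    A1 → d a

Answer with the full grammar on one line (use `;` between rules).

Directly left-recursive nonterminals: S, A4.
For S: α = {d d}, β = {c d, A1, c c A4, d A4 c}. Rewrite as S → β S' and S' → α S' | ε.
For A4: α = {A1}, β = {a}. Rewrite as A4 → β A4' and A4' → α A4' | ε.

S → c d S' | A1 S' | c c A4 S' | d A4 c S'; A4 → a A4'; A1 → d a; S' → d d S' | ε; A4' → A1 A4' | ε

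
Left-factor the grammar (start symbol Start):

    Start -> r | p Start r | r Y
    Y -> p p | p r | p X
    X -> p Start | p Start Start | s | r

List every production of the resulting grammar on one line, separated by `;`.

Start has alternatives sharing prefix 'r': factor to Start → r Start1 with Start1 → ε | Y.
Y has alternatives sharing prefix 'p': factor to Y → p Y1 with Y1 → p | r | X.
X has alternatives sharing prefix 'p Start': factor to X → p Start X1 with X1 → ε | Start.

Start -> p Start r | r Start1; Y -> p Y1; X -> s | r | p Start X1; Start1 -> eps | Y; Y1 -> p | r | X; X1 -> eps | Start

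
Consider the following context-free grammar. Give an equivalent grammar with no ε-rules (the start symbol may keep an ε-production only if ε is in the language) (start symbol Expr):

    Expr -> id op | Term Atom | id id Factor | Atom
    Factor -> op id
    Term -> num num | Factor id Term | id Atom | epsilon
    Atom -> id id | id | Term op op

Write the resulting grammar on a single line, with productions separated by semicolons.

Nullable set = {Term}.
ε ∉ L(G), so no ε-production is kept.
For each production, add variants omitting each subset of nullable occurrences: Expr → Term Atom gives Term Atom | Atom. Term → Factor id Term gives Factor id Term | Factor id. Atom → Term op op gives Term op op | op op.

Expr -> id op | Term Atom | Atom | id id Factor; Factor -> op id; Term -> num num | Factor id Term | Factor id | id Atom; Atom -> id id | id | Term op op | op op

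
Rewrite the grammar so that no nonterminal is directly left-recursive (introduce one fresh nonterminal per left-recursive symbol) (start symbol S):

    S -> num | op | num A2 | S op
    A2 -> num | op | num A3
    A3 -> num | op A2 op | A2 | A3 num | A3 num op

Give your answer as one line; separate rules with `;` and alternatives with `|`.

S, A3 are directly left-recursive.
For S: α = {op}, β = {num, op, num A2}. Rewrite as S → β S' and S' → α S' | ε.
For A3: α = {num, num op}, β = {num, op A2 op, A2}. Rewrite as A3 → β A3' and A3' → α A3' | ε.

S -> num S' | op S' | num A2 S'; A2 -> num | op | num A3; A3 -> num A3' | op A2 op A3' | A2 A3'; S' -> op S' | ε; A3' -> num A3' | num op A3' | ε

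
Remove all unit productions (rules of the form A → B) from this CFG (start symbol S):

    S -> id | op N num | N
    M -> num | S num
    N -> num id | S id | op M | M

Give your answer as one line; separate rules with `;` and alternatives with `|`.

S -> id | op N num | num id | S id | op M | num | S num; M -> num | S num; N -> num id | S id | op M | num | S num

Unit pairs: N ⇒* {M}; S ⇒* {M, N}.
Replace each nonterminal's rules with the union of the non-unit rules of every nonterminal it unit-derives.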